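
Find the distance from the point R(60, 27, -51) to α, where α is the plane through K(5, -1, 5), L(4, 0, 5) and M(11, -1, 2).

KL = (-1, 1, 0) and KM = (6, 0, -3), so a normal is n = KL × KM = (-3, -3, -6).
n = (-3, -3, -6); n·P − (-42) = 87; |n| = 3√6; distance = 87/(3√6) = 29/√6.

29√6/6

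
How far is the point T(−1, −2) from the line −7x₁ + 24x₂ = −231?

The normal to the line is n = (−7, 24) with |n| = 25.
|n·T − (-231)| = |-41 − (-231)| = 190, so the distance is 190/25 = 38/5.

38/5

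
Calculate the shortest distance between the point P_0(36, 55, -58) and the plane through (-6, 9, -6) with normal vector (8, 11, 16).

The plane has equation n·(r − (-6, 9, -6)) = 0, i.e. n·r = -45.
Then n·(36, 55, -58) - (-45) = 10.
|n| = √(64 + 121 + 256) = 21, so the distance is |10|/21 = 10/21.

10/21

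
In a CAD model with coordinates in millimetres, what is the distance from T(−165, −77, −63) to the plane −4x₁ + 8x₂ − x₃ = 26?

9

Normal vector n = (−4, 8, −1), and n·(−165, −77, −63) − 26 = 81.
|n| = √(16 + 64 + 1) = 9, so the distance is |81|/9 = 9.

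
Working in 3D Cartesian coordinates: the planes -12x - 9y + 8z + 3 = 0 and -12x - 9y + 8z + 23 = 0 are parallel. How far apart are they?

20/17

Both planes have normal n = (-12, -9, 8), |n| = 17. Any point on the first plane is at distance |(-23) − (-3)|/|n| = 20/17 from the second.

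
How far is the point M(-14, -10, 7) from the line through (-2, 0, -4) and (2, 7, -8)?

A direction vector is d = (4, 7, -4).
AP = (-12, -10, 11); AP·d = -162, |AP|² = 365, |d|² = 81.
distance² = |AP|² − (AP·d)²/|d|² = 365 − 26244/81 = 41, so the distance is √41.

√41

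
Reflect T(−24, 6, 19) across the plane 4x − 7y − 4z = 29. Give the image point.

With n = (4, −7, −4), the signed offset is (n·T − 29)/|n|² = -243/81 = -3.
T' = T − 2t·n = (−24, 6, 19) − (-6)·(4, −7, −4) = (0, −36, −5).

(0, -36, -5)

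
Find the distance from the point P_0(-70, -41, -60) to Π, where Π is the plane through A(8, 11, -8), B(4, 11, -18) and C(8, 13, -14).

AB = (-4, 0, -10) and AC = (0, 2, -6), so a normal is n = AB × AC = (20, -24, -8).
Then n·(-70, -41, -60) - (-40) = 104.
|n| = √(400 + 576 + 64) = 4√65, so the distance is |104|/(4√65) = 2√65/5.

2√65/5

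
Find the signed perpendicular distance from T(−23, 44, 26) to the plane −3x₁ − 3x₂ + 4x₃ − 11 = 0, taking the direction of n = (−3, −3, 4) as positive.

30/√34

n·T − 11 = 30.
|n| = √34, so the signed distance is 30/√34.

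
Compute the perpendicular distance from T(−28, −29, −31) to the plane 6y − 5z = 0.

19/√61

Normal vector n = (0, 6, −5), and n·(−28, −29, −31) − 0 = −19.
|n| = √(0 + 36 + 25) = √61, so the distance is |-19|/√61 = 19/√61.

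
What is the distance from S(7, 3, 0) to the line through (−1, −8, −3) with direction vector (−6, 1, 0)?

Direction vector d = (−6, 1, 0).
AP = (8, 11, 3), and AP × d = (−3, −18, 74).
|AP × d|² = 5809 and |d|² = 37, so the distance is √(5809/37) = √157.

√157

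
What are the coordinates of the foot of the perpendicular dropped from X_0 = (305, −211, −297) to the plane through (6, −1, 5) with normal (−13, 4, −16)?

The perpendicular from X_0 has direction n = (−13, 4, −16): r = (305, −211, −297) + μ(−13, 4, −16).
Substitute into the plane: n·(X_0 + μn) = -162 gives -57 + 441μ = -162, so μ = -5/21.
Foot = (305, −211, −297) + (-5/21)·(−13, 4, −16) = (6470/21, −4451/21, −6157/21).

(6470/21, -4451/21, -6157/21)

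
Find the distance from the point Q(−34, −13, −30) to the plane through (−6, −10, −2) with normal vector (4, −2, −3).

22√29/29

The plane has equation n·(r − (−6, −10, −2)) = 0, i.e. n·r = 2.
Then n·(−34, −13, −30) − 2 = −22.
|n| = √(16 + 4 + 9) = √29, so the distance is |-22|/√29 = 22/√29.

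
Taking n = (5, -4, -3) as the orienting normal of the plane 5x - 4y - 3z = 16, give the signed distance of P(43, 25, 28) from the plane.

n·P − 16 = 15.
|n| = 5√2, so the signed distance is 3√2/2.

3√2/2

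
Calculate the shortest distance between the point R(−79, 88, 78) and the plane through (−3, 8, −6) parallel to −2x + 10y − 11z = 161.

Parallel planes share the normal n = (−2, 10, −11); since (−3, 8, −6) lies on the plane, its equation is −2x + 10y − 11z = 152.
Then n·(−79, 88, 78) − 152 = 28.
|n| = √(4 + 100 + 121) = 15, so the distance is |28|/15 = 28/15.

28/15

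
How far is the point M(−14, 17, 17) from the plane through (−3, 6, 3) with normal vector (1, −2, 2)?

5/3

The plane has equation n·(r − (−3, 6, 3)) = 0, i.e. n·r = -9.
d = |1·(-14) + (-2)·17 + 2·17 − (-9)| / √(1 + 4 + 4) = |-5| / 3 = 5/3.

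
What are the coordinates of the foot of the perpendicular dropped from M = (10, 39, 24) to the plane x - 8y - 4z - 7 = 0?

The perpendicular from M has direction n = (1, -8, -4): r = (10, 39, 24) + μ(1, -8, -4).
Substitute into the plane: n·(M + μn) = 7 gives -398 + 81μ = 7, so μ = 5.
Foot = (10, 39, 24) + 5·(1, -8, -4) = (15, -1, 4).

(15, -1, 4)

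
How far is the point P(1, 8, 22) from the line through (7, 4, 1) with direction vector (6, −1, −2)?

Direction vector d = (6, −1, −2).
AP = (−6, 4, 21); AP·d = -82, |AP|² = 493, |d|² = 41.
distance² = |AP|² − (AP·d)²/|d|² = 493 − 6724/41 = 329, so the distance is √329.

√329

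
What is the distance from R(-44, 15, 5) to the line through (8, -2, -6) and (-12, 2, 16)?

A direction vector is d = (-20, 4, 22).
AP = (-52, 17, 11), and AP × d = (330, 924, 132).
|AP × d|² = 980100 and |d|² = 900, so the distance is √(980100/900) = √1089 = 33.

33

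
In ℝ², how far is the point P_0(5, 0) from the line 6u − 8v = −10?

4

d = |6·5 + (-8)·0 − (-10)| / √(36 + 64) = |40|/10 = 4.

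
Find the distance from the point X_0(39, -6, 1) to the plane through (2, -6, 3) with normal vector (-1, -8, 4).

The plane has equation n·(r − (2, -6, 3)) = 0, i.e. n·r = 58.
Then n·(39, -6, 1) - 58 = -45.
|n| = √(1 + 64 + 16) = 9, so the distance is |-45|/9 = 5.

5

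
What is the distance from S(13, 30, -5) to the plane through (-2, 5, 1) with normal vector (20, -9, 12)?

3/25

The plane has equation n·(r − (-2, 5, 1)) = 0, i.e. n·r = -73.
n = (20, -9, 12); n·P − (-73) = 3; |n| = 25; distance = 3/25.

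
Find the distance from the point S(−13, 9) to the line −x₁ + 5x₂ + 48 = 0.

53√26/13

d = |(-1)·(-13) + 5·9 − (-48)| / √(1 + 25) = |106|/√26 = 53√26/13.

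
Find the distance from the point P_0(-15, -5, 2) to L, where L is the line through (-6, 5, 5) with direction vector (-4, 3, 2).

√190

Direction vector d = (-4, 3, 2).
AP = (-9, -10, -3), and AP × d = (-11, 30, -67).
|AP × d|² = 5510 and |d|² = 29, so the distance is √(5510/29) = √190.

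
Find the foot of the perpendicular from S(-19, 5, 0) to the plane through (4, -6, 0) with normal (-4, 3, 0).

n = (-4, 3, 0), |n|² = 25, and n·S − (-34) = 125.
t = 125/25 = 5, so the foot is S − t·n = (-19, 5, 0) − 5·(-4, 3, 0) = (1, -10, 0).

(1, -10, 0)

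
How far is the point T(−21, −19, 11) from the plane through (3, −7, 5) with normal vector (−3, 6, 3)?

√6

The plane has equation n·(r − (3, −7, 5)) = 0, i.e. n·r = -36.
n = (−3, 6, 3); n·P − (-36) = 18; |n| = 3√6; distance = 18/(3√6) = √6.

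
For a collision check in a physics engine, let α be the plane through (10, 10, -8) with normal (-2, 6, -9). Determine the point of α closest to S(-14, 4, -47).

The perpendicular from S has direction n = (-2, 6, -9): r = (-14, 4, -47) + t(-2, 6, -9).
Substitute into the plane: n·(S + tn) = 112 gives 475 + 121t = 112, so t = -3.
Foot = (-14, 4, -47) + (-3)·(-2, 6, -9) = (-8, -14, -20).

(-8, -14, -20)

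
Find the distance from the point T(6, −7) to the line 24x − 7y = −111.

d = |24·6 + (-7)·(-7) − (-111)| / √(576 + 49) = |304|/25 = 304/25.

304/25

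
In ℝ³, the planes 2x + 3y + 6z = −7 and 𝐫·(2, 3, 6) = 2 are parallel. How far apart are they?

With common normal n = (2, 3, 6) (|n| = 7), the distance is |(-7) − 2|/|n| = 9/7.

9/7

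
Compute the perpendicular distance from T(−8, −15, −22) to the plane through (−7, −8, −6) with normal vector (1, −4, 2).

5√21/21

The plane has equation n·(r − (−7, −8, −6)) = 0, i.e. n·r = 13.
Then n·(−8, −15, −22) − 13 = −5.
|n| = √(1 + 16 + 4) = √21, so the distance is |-5|/√21 = 5/√21.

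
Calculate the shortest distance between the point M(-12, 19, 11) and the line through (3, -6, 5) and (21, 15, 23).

A direction vector is d = (18, 21, 18).
AP = (-15, 25, 6), and AP × d = (324, 378, -765).
|AP × d|² = 833085 and |d|² = 1089, so the distance is √(833085/1089) = √765 = 3√85.

3√85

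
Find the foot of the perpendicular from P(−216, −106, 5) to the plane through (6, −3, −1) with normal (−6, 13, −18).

The perpendicular from P has direction n = (−6, 13, −18): r = (−216, −106, 5) + μ(−6, 13, −18).
Substitute into the plane: n·(P + μn) = -57 gives -172 + 529μ = -57, so μ = 5/23.
Foot = (−216, −106, 5) + (5/23)·(−6, 13, −18) = (−4998/23, −2373/23, 25/23).

(-4998/23, -2373/23, 25/23)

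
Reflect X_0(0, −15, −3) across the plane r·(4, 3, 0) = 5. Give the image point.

(16, -3, -3)

With n = (4, 3, 0), the signed offset is (n·X_0 − 5)/|n|² = -50/25 = -2.
X_0' = X_0 − 2t·n = (0, −15, −3) − (-4)·(4, 3, 0) = (16, −3, −3).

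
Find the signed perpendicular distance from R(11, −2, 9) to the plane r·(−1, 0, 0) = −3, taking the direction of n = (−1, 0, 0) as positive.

-8

n·R − (-3) = -8.
|n| = 1, so the signed distance is -8/1 = -8.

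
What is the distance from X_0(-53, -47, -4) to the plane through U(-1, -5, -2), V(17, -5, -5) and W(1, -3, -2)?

22/√38

UV = (18, 0, -3) and UW = (2, 2, 0), so a normal is n = UV × UW = (6, -6, 36).
Then n·(-53, -47, -4) - (-48) = -132.
|n| = √(36 + 36 + 1296) = 6√38, so the distance is |-132|/(6√38) = 22/√38.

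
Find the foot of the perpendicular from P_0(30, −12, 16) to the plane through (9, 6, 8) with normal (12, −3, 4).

(6, -6, 8)

The perpendicular from P_0 has direction n = (12, −3, 4): r = (30, −12, 16) + λ(12, −3, 4).
Substitute into the plane: n·(P_0 + λn) = 122 gives 460 + 169λ = 122, so λ = -2.
Foot = (30, −12, 16) + (-2)·(12, −3, 4) = (6, −6, 8).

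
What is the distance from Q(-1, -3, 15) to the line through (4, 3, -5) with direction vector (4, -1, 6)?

√249

Direction vector d = (4, -1, 6).
AP = (-5, -6, 20); AP·d = 106, |AP|² = 461, |d|² = 53.
distance² = |AP|² − (AP·d)²/|d|² = 461 − 11236/53 = 249, so the distance is √249.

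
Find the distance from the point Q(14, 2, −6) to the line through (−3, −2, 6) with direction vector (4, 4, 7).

√449

Direction vector d = (4, 4, 7).
AP = (17, 4, −12); AP·d = 0, |AP|² = 449, |d|² = 81.
distance² = |AP|² − (AP·d)²/|d|² = 449 − 0/81 = 449, so the distance is √449.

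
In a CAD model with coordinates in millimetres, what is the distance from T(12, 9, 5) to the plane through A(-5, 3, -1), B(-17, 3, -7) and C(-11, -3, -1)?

AB = (-12, 0, -6) and AC = (-6, -6, 0), so a normal is n = AB × AC = (-36, 36, 72).
n = (-36, 36, 72); n·P − 216 = 36; |n| = 36√6; distance = 36/(36√6) = 1/√6.

√6/6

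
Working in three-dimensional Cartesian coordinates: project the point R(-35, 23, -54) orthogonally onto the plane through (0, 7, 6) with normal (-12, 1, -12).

(13, 19, -6)

The perpendicular from R has direction n = (-12, 1, -12): r = (-35, 23, -54) + μ(-12, 1, -12).
Substitute into the plane: n·(R + μn) = -65 gives 1091 + 289μ = -65, so μ = -4.
Foot = (-35, 23, -54) + (-4)·(-12, 1, -12) = (13, 19, -6).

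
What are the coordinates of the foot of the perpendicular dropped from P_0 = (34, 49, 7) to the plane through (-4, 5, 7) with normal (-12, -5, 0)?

The perpendicular from P_0 has direction n = (-12, -5, 0): r = (34, 49, 7) + λ(-12, -5, 0).
Substitute into the plane: n·(P_0 + λn) = 23 gives -653 + 169λ = 23, so λ = 4.
Foot = (34, 49, 7) + 4·(-12, -5, 0) = (-14, 29, 7).

(-14, 29, 7)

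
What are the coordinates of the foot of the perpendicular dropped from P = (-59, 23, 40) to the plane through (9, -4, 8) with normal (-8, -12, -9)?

The perpendicular from P has direction n = (-8, -12, -9): r = (-59, 23, 40) + μ(-8, -12, -9).
Substitute into the plane: n·(P + μn) = -96 gives -164 + 289μ = -96, so μ = 4/17.
Foot = (-59, 23, 40) + (4/17)·(-8, -12, -9) = (-1035/17, 343/17, 644/17).

(-1035/17, 343/17, 644/17)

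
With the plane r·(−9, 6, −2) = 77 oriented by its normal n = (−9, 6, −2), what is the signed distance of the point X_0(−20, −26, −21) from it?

-1

n·X_0 − 77 = -11.
|n| = 11, so the signed distance is -11/11 = -1.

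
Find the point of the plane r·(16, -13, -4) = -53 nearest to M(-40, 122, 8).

The perpendicular from M has direction n = (16, -13, -4): r = (-40, 122, 8) + t(16, -13, -4).
Substitute into the plane: n·(M + tn) = -53 gives -2258 + 441t = -53, so t = 5.
Foot = (-40, 122, 8) + 5·(16, -13, -4) = (40, 57, -12).

(40, 57, -12)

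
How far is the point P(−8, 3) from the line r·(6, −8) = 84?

78/5

The normal to the line is n = (6, −8) with |n| = 10.
|n·P − 84| = |-72 − 84| = 156, so the distance is 156/10 = 78/5.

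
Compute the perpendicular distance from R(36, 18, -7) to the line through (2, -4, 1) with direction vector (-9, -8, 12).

2√137

Direction vector d = (-9, -8, 12).
AP = (34, 22, -8), and AP × d = (200, -336, -74).
|AP × d|² = 158372 and |d|² = 289, so the distance is √(158372/289) = √548 = 2√137.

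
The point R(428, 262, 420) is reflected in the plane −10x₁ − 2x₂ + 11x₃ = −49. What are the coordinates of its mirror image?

(416, 1298/5, 2166/5)

n = (−10, −2, 11), |n|² = 225, n·R − (-49) = -135, so t = -135/225 = -3/5.
Foot F = R − (-3/5)·n = (422, 1304/5, 2133/5); the reflection is 2F − R = (416, 1298/5, 2166/5).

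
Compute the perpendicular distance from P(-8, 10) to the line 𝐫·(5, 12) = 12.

68/13

d = |5·(-8) + 12·10 − 12| / √(25 + 144) = |68|/13 = 68/13.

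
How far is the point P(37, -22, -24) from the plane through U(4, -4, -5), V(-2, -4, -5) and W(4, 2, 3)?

3

UV = (-6, 0, 0) and UW = (0, 6, 8), so a normal is n = UV × UW = (0, 48, -36).
d = |48·(-22) + (-36)·(-24) − (-12)| / √(0 + 2304 + 1296) = |-180| / 60 = 3.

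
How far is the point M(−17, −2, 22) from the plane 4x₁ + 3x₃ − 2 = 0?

4/5

d = |4·(-17) + 3·22 − 2| / √(16 + 0 + 9) = |-4| / 5 = 4/5.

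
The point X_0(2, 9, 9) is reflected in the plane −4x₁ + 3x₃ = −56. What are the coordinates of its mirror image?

n = (−4, 0, 3), |n|² = 25, n·X_0 − (-56) = 75, so t = 75/25 = 3.
Foot F = X_0 − 3·n = (14, 9, 0); the reflection is 2F − X_0 = (26, 9, −9).

(26, 9, -9)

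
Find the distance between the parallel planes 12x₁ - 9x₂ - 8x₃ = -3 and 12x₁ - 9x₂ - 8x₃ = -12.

With common normal n = (12, -9, -8) (|n| = 17), the distance is |(-3) − (-12)|/|n| = 9/17.

9/17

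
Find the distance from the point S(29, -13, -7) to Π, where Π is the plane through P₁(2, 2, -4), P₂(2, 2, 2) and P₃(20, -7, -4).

3/√5

P₁P₂ = (0, 0, 6) and P₁P₃ = (18, -9, 0), so a normal is n = P₁P₂ × P₁P₃ = (54, 108, 0).
Then n·(29, -13, -7) - 324 = -162.
|n| = √(2916 + 11664 + 0) = 54√5, so the distance is |-162|/(54√5) = 3/√5.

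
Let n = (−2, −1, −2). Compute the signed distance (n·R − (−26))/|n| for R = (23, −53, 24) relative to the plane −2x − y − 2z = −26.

n·R − (-26) = -15.
|n| = 3, so the signed distance is -15/3 = -5.

-5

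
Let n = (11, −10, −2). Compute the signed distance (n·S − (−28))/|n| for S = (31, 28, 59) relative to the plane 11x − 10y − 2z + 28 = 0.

-29/15

n·S − (-28) = -29.
|n| = 15, so the signed distance is -29/15.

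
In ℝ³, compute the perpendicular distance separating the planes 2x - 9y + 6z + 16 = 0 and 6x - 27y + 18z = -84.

Divide the second equation by 3 to match normals: 2x - 9y + 6z = -28.
Both planes have normal n = (2, -9, 6), |n| = 11. Any point on the first plane is at distance |(-28) − (-16)|/|n| = 12/11 from the second.

12/11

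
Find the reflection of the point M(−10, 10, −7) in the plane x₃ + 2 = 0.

n = (0, 0, 1), |n|² = 1, n·M − (-2) = -5, so t = -5/1 = -5.
Foot F = M − (-5)·n = (−10, 10, −2); the reflection is 2F − M = (−10, 10, 3).

(-10, 10, 3)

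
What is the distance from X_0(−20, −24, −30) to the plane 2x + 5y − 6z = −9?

Normal vector n = (2, 5, −6), and n·(−20, −24, −30) − (−9) = 29.
|n| = √(4 + 25 + 36) = √65, so the distance is |29|/√65 = 29√65/65.

29/√65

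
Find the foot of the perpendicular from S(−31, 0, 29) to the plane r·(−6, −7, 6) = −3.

n = (−6, −7, 6), |n|² = 121, and n·S − (-3) = 363.
t = 363/121 = 3, so the foot is S − t·n = (−31, 0, 29) − 3·(−6, −7, 6) = (−13, 21, 11).

(-13, 21, 11)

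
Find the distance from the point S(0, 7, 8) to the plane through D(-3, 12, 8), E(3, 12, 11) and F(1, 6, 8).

1/7

DE = (6, 0, 3) and DF = (4, -6, 0), so a normal is n = DE × DF = (18, 12, -36).
Then n·(0, 7, 8) - (-198) = -6.
|n| = √(324 + 144 + 1296) = 42, so the distance is |-6|/42 = 1/7.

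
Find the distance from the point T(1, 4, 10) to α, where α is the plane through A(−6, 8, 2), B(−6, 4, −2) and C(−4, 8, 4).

AB = (0, −4, −4) and AC = (2, 0, 2), so a normal is n = AB × AC = (−8, −8, 8).
n = (−8, −8, 8); n·P − 0 = 40; |n| = 8√3; distance = 40/(8√3) = 5/√3.

5/√3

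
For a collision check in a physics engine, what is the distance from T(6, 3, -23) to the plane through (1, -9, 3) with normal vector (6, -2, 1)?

The plane has equation n·(r − (1, -9, 3)) = 0, i.e. n·r = 27.
n = (6, -2, 1); n·P − 27 = -20; |n| = √41; distance = 20/√41.

20/√41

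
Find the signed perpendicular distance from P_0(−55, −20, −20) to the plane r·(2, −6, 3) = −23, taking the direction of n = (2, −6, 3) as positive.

-27/7

n·P_0 − (-23) = -27.
|n| = 7, so the signed distance is -27/7.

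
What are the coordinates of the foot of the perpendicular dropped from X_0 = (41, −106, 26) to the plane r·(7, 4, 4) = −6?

(130/3, -314/3, 82/3)

n = (7, 4, 4), |n|² = 81, and n·X_0 − (-6) = -27.
t = -27/81 = -1/3, so the foot is X_0 − t·n = (41, −106, 26) − (-1/3)·(7, 4, 4) = (130/3, −314/3, 82/3).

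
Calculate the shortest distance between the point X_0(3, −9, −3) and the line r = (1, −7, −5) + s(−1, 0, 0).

2√2

Direction vector d = (−1, 0, 0).
AP = (2, −2, 2), and AP × d = (0, −2, −2).
|AP × d|² = 8 and |d|² = 1, so the distance is √8 = 2√2.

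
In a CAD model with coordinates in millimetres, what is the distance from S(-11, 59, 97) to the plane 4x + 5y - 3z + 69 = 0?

d = |4·(-11) + 5·59 + (-3)·97 − (-69)| / √(16 + 25 + 9) = |29| / (5√2) = 29/(5√2).

29/(5√2)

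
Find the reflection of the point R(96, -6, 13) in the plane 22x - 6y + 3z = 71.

n = (22, -6, 3), |n|² = 529, n·R − 71 = 2116, so t = 2116/529 = 4.
Foot F = R − 4·n = (8, 18, 1); the reflection is 2F − R = (-80, 42, -11).

(-80, 42, -11)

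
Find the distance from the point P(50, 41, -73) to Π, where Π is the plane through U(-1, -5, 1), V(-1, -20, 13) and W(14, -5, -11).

6√57/19

UV = (0, -15, 12) and UW = (15, 0, -12), so a normal is n = UV × UW = (180, 180, 225).
Then n·(50, 41, -73) - (-855) = 810.
|n| = √(32400 + 32400 + 50625) = 45√57, so the distance is |810|/(45√57) = 18/√57.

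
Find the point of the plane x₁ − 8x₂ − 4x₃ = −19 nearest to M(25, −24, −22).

The perpendicular from M has direction n = (1, −8, −4): r = (25, −24, −22) + λ(1, −8, −4).
Substitute into the plane: n·(M + λn) = -19 gives 305 + 81λ = -19, so λ = -4.
Foot = (25, −24, −22) + (-4)·(1, −8, −4) = (21, 8, −6).

(21, 8, -6)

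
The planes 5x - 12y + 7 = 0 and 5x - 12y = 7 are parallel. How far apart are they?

14/13

Both planes have normal n = (5, -12, 0), |n| = 13. Any point on the first plane is at distance |7 − (-7)|/|n| = 14/13 from the second.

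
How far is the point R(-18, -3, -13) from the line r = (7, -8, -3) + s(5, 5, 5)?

Direction vector d = (5, 5, 5).
AP = (-25, 5, -10), and AP × d = (75, 75, -150).
|AP × d|² = 33750 and |d|² = 75, so the distance is √(33750/75) = √450 = 15√2.

15√2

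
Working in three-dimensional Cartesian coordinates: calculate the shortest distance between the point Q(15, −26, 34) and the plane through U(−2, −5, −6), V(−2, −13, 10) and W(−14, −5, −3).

1

UV = (0, −8, 16) and UW = (−12, 0, 3), so a normal is n = UV × UW = (−24, −192, −96).
Then n·(15, −26, 34) − 1584 = −216.
|n| = √(576 + 36864 + 9216) = 216, so the distance is |-216|/216 = 1.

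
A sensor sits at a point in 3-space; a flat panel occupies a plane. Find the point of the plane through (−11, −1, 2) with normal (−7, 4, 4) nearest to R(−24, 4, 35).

(-3, -8, 23)

n = (−7, 4, 4), |n|² = 81, and n·R − 81 = 243.
t = 243/81 = 3, so the foot is R − t·n = (−24, 4, 35) − 3·(−7, 4, 4) = (−3, −8, 23).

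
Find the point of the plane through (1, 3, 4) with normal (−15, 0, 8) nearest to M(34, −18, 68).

(593/17, -18, 1148/17)

The perpendicular from M has direction n = (−15, 0, 8): r = (34, −18, 68) + μ(−15, 0, 8).
Substitute into the plane: n·(M + μn) = 17 gives 34 + 289μ = 17, so μ = -1/17.
Foot = (34, −18, 68) + (-1/17)·(−15, 0, 8) = (593/17, −18, 1148/17).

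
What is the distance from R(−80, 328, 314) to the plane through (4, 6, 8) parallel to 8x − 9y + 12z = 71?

6

Parallel planes share the normal n = (8, −9, 12); since (4, 6, 8) lies on the plane, its equation is 8x − 9y + 12z = 74.
n = (8, −9, 12); n·P − 74 = 102; |n| = 17; distance = 102/17 = 6.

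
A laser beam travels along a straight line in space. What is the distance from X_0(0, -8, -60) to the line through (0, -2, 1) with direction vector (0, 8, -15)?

Direction vector d = (0, 8, -15).
AP = (0, -6, -61), and AP × d = (578, 0, 0).
|AP × d|² = 334084 and |d|² = 289, so the distance is √(334084/289) = √1156 = 34.

34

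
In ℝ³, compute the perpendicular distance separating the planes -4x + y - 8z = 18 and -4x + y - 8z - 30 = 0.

4/3

With common normal n = (-4, 1, -8) (|n| = 9), the distance is |18 − 30|/|n| = 12/9 = 4/3.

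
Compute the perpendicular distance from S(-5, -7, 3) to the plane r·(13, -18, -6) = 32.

11/23

Normal vector n = (13, -18, -6), and n·(-5, -7, 3) - 32 = 11.
|n| = √(169 + 324 + 36) = 23, so the distance is |11|/23 = 11/23.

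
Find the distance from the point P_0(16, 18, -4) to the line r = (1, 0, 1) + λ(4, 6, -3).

5

Direction vector d = (4, 6, -3).
AP = (15, 18, -5); AP·d = 183, |AP|² = 574, |d|² = 61.
distance² = |AP|² − (AP·d)²/|d|² = 574 − 33489/61 = 25, so the distance is 5.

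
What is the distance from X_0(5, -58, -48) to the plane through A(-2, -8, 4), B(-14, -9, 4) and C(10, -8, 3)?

1

AB = (-12, -1, 0) and AC = (12, 0, -1), so a normal is n = AB × AC = (1, -12, 12).
d = |1·5 + (-12)·(-58) + 12·(-48) − 142| / √(1 + 144 + 144) = |-17| / 17 = 1.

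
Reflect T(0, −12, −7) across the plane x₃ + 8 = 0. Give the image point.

(0, -12, -9)

n = (0, 0, 1), |n|² = 1, n·T − (-8) = 1, so t = 1/1 = 1.
Foot F = T − 1·n = (0, −12, −8); the reflection is 2F − T = (0, −12, −9).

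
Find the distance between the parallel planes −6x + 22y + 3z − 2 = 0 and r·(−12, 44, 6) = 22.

Divide the second equation by 2 to match normals: −6x + 22y + 3z = 11.
With common normal n = (−6, 22, 3) (|n| = 23), the distance is |2 − 11|/|n| = 9/23.

9/23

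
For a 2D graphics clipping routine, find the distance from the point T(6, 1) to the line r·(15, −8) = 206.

124/17

The normal to the line is n = (15, −8) with |n| = 17.
|n·T − 206| = |82 − 206| = 124, so the distance is 124/17.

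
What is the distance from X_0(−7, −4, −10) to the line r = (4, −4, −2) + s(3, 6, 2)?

2√34

Direction vector d = (3, 6, 2).
AP = (−11, 0, −8); AP·d = -49, |AP|² = 185, |d|² = 49.
distance² = |AP|² − (AP·d)²/|d|² = 185 − 2401/49 = 136, so the distance is 2√34.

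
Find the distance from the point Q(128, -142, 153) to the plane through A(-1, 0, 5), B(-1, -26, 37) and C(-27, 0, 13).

AB = (0, -26, 32) and AC = (-26, 0, 8), so a normal is n = AB × AC = (-208, -832, -676).
d = |(-208)·128 + (-832)·(-142) + (-676)·153 − (-3172)| / √(43264 + 692224 + 456976) = |-8736| / 1092 = 8.

8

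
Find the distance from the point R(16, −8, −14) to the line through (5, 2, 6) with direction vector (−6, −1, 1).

√469

Direction vector d = (−6, −1, 1).
AP = (11, −10, −20), and AP × d = (−30, 109, −71).
|AP × d|² = 17822 and |d|² = 38, so the distance is √(17822/38) = √469.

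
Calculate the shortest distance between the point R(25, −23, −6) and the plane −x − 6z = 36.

25√37/37

d = |(-1)·25 + (-6)·(-6) − 36| / √(1 + 0 + 36) = |-25| / √37 = 25/√37.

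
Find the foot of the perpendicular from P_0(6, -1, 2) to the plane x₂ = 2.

The perpendicular from P_0 has direction n = (0, 1, 0): r = (6, -1, 2) + t(0, 1, 0).
Substitute into the plane: n·(P_0 + tn) = 2 gives -1 + 1t = 2, so t = 3.
Foot = (6, -1, 2) + 3·(0, 1, 0) = (6, 2, 2).

(6, 2, 2)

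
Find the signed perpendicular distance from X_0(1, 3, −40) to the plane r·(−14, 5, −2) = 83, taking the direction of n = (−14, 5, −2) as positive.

n·X_0 − 83 = -2.
|n| = 15, so the signed distance is -2/15.

-2/15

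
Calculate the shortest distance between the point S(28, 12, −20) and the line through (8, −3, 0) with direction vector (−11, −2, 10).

Direction vector d = (−11, −2, 10).
AP = (20, 15, −20); AP·d = -450, |AP|² = 1025, |d|² = 225.
distance² = |AP|² − (AP·d)²/|d|² = 1025 − 202500/225 = 125, so the distance is 5√5.

5√5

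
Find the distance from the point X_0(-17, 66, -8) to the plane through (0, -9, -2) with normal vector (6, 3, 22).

9/23

The plane has equation n·(r − (0, -9, -2)) = 0, i.e. n·r = -71.
d = |6·(-17) + 3·66 + 22·(-8) − (-71)| / √(36 + 9 + 484) = |-9| / 23 = 9/23.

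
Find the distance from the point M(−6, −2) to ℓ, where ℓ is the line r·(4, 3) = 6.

d = |4·(-6) + 3·(-2) − 6| / √(16 + 9) = |-36|/5 = 36/5.

36/5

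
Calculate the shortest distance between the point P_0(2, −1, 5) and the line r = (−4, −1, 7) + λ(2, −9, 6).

Direction vector d = (2, −9, 6).
AP = (6, 0, −2); AP·d = 0, |AP|² = 40, |d|² = 121.
distance² = |AP|² − (AP·d)²/|d|² = 40 − 0/121 = 40, so the distance is 2√10.

2√10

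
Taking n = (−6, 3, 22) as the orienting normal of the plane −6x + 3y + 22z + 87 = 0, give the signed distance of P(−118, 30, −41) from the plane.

-17/23

n·P − (-87) = -17.
|n| = 23, so the signed distance is -17/23.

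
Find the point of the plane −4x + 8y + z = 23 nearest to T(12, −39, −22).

n = (−4, 8, 1), |n|² = 81, and n·T − 23 = -405.
t = -405/81 = -5, so the foot is T − t·n = (12, −39, −22) − (-5)·(−4, 8, 1) = (−8, 1, −17).

(-8, 1, -17)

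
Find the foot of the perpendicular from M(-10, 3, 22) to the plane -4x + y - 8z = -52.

n = (-4, 1, -8), |n|² = 81, and n·M − (-52) = -81.
t = -81/81 = -1, so the foot is M − t·n = (-10, 3, 22) − (-1)·(-4, 1, -8) = (-14, 4, 14).

(-14, 4, 14)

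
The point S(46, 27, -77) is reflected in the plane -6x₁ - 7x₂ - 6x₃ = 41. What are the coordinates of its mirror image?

n = (-6, -7, -6), |n|² = 121, n·S − 41 = -44, so t = -44/121 = -4/11.
Foot F = S − (-4/11)·n = (482/11, 269/11, -871/11); the reflection is 2F − S = (458/11, 241/11, -895/11).

(458/11, 241/11, -895/11)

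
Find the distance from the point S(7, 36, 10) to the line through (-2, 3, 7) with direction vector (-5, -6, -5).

9√5

Direction vector d = (-5, -6, -5).
AP = (9, 33, 3); AP·d = -258, |AP|² = 1179, |d|² = 86.
distance² = |AP|² − (AP·d)²/|d|² = 1179 − 66564/86 = 405, so the distance is 9√5.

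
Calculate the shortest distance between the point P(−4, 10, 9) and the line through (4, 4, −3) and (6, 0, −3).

2√41

A direction vector is d = (2, −4, 0).
AP = (−8, 6, 12); AP·d = -40, |AP|² = 244, |d|² = 20.
distance² = |AP|² − (AP·d)²/|d|² = 244 − 1600/20 = 164, so the distance is 2√41.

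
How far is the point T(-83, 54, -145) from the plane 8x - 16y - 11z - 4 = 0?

3

n = (8, -16, -11); n·P − 4 = 63; |n| = 21; distance = 63/21 = 3.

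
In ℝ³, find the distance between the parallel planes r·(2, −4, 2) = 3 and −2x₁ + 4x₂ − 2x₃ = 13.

8/√6

Divide the second equation by -1 to match normals: 2x₁ − 4x₂ + 2x₃ = -13.
With common normal n = (2, −4, 2) (|n| = 2√6), the distance is |3 − (-13)|/|n| = 16/(2√6) = 8/√6.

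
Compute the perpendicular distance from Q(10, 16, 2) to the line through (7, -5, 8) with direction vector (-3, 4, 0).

3√29

Direction vector d = (-3, 4, 0).
AP = (3, 21, -6); AP·d = 75, |AP|² = 486, |d|² = 25.
distance² = |AP|² − (AP·d)²/|d|² = 486 − 5625/25 = 261, so the distance is 3√29.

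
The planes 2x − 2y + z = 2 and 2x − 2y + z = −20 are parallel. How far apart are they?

22/3

With common normal n = (2, −2, 1) (|n| = 3), the distance is |2 − (-20)|/|n| = 22/3.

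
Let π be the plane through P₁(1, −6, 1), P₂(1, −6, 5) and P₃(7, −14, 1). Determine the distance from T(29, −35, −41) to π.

5

P₁P₂ = (0, 0, 4) and P₁P₃ = (6, −8, 0), so a normal is n = P₁P₂ × P₁P₃ = (32, 24, 0).
n = (32, 24, 0); n·P − (-112) = 200; |n| = 40; distance = 200/40 = 5.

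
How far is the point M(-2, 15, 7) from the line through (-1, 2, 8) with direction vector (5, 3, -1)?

2√34

Direction vector d = (5, 3, -1).
AP = (-1, 13, -1); AP·d = 35, |AP|² = 171, |d|² = 35.
distance² = |AP|² − (AP·d)²/|d|² = 171 − 1225/35 = 136, so the distance is 2√34.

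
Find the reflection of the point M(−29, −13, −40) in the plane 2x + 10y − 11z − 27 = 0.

(-33, -33, -18)

With n = (2, 10, −11), the signed offset is (n·M − 27)/|n|² = 225/225 = 1.
M' = M − 2t·n = (−29, −13, −40) − 2·(2, 10, −11) = (−33, −33, −18).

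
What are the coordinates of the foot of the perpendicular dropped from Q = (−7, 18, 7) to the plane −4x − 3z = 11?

n = (−4, 0, −3), |n|² = 25, and n·Q − 11 = -4.
t = -4/25, so the foot is Q − t·n = (−7, 18, 7) − (-4/25)·(−4, 0, −3) = (−191/25, 18, 163/25).

(-191/25, 18, 163/25)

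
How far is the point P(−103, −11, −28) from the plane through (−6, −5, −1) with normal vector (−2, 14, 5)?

5/3

The plane has equation n·(r − (−6, −5, −1)) = 0, i.e. n·r = -63.
d = |(-2)·(-103) + 14·(-11) + 5·(-28) − (-63)| / √(4 + 196 + 25) = |-25| / 15 = 5/3.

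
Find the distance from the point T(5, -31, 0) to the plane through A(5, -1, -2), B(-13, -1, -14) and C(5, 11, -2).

AB = (-18, 0, -12) and AC = (0, 12, 0), so a normal is n = AB × AC = (144, 0, -216).
n = (144, 0, -216); n·P − 1152 = -432; |n| = 72√13; distance = 432/(72√13) = 6/√13.

6/√13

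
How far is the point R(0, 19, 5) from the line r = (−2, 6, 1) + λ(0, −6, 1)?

√41

Direction vector d = (0, −6, 1).
AP = (2, 13, 4); AP·d = -74, |AP|² = 189, |d|² = 37.
distance² = |AP|² − (AP·d)²/|d|² = 189 − 5476/37 = 41, so the distance is √41.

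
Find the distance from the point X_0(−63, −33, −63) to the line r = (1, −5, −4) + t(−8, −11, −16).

Direction vector d = (−8, −11, −16).
AP = (−64, −28, −59); AP·d = 1764, |AP|² = 8361, |d|² = 441.
distance² = |AP|² − (AP·d)²/|d|² = 8361 − 3111696/441 = 1305, so the distance is 3√145.

3√145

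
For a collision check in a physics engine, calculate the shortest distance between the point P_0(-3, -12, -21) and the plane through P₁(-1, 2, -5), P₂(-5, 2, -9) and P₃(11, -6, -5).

14√17/17

P₁P₂ = (-4, 0, -4) and P₁P₃ = (12, -8, 0), so a normal is n = P₁P₂ × P₁P₃ = (-32, -48, 32).
d = |(-32)·(-3) + (-48)·(-12) + 32·(-21) − (-224)| / √(1024 + 2304 + 1024) = |224| / (16√17) = 14√17/17.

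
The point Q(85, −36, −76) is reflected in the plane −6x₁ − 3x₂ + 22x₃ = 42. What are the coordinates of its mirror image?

(37, -60, 100)

With n = (−6, −3, 22), the signed offset is (n·Q − 42)/|n|² = -2116/529 = -4.
Q' = Q − 2t·n = (85, −36, −76) − (-8)·(−6, −3, 22) = (37, −60, 100).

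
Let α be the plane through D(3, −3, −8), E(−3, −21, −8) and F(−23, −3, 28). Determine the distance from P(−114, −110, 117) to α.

7

DE = (−6, −18, 0) and DF = (−26, 0, 36), so a normal is n = DE × DF = (−648, 216, −468).
Then n·(−114, −110, 117) − 1152 = −5796.
|n| = √(419904 + 46656 + 219024) = 828, so the distance is |-5796|/828 = 7.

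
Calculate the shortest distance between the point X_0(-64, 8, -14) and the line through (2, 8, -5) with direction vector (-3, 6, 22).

3√493

Direction vector d = (-3, 6, 22).
AP = (-66, 0, -9), and AP × d = (54, 1479, -396).
|AP × d|² = 2347173 and |d|² = 529, so the distance is √(2347173/529) = √4437 = 3√493.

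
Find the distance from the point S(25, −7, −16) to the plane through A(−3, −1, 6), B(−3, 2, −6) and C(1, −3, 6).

10/√21

AB = (0, 3, −12) and AC = (4, −2, 0), so a normal is n = AB × AC = (−24, −48, −12).
n = (−24, −48, −12); n·P − 48 = -120; |n| = 12√21; distance = 120/(12√21) = 10/√21.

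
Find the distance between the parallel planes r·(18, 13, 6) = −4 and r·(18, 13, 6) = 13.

17/23

With common normal n = (18, 13, 6) (|n| = 23), the distance is |(-4) − 13|/|n| = 17/23.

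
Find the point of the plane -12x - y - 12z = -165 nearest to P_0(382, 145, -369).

The perpendicular from P_0 has direction n = (-12, -1, -12): r = (382, 145, -369) + μ(-12, -1, -12).
Substitute into the plane: n·(P_0 + μn) = -165 gives -301 + 289μ = -165, so μ = 8/17.
Foot = (382, 145, -369) + (8/17)·(-12, -1, -12) = (6398/17, 2457/17, -6369/17).

(6398/17, 2457/17, -6369/17)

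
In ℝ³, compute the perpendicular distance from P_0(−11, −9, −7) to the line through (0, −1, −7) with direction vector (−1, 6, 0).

Direction vector d = (−1, 6, 0).
AP = (−11, −8, 0); AP·d = -37, |AP|² = 185, |d|² = 37.
distance² = |AP|² − (AP·d)²/|d|² = 185 − 1369/37 = 148, so the distance is 2√37.

2√37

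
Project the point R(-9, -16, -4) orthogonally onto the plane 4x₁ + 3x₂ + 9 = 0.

(3, -7, -4)

n = (4, 3, 0), |n|² = 25, and n·R − (-9) = -75.
t = -75/25 = -3, so the foot is R − t·n = (-9, -16, -4) − (-3)·(4, 3, 0) = (3, -7, -4).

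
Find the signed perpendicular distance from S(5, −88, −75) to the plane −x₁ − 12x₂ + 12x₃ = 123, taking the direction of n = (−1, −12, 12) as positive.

n·S − 123 = 28.
|n| = 17, so the signed distance is 28/17.

28/17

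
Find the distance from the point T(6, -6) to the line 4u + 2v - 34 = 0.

The normal to the line is n = (4, 2) with |n| = 2√5.
|n·T − 34| = |12 − 34| = 22, so the distance is 22/(2√5) = 11/√5.

11√5/5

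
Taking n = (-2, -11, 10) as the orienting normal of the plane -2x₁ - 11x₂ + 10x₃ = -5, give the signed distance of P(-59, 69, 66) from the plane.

n·P − (-5) = 24.
|n| = 15, so the signed distance is 24/15 = 8/5.

8/5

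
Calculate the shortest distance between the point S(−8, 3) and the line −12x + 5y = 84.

d = |(-12)·(-8) + 5·3 − 84| / √(144 + 25) = |27|/13 = 27/13.

27/13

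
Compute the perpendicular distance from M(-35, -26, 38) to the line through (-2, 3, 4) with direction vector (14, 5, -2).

√1061

Direction vector d = (14, 5, -2).
AP = (-33, -29, 34); AP·d = -675, |AP|² = 3086, |d|² = 225.
distance² = |AP|² − (AP·d)²/|d|² = 3086 − 455625/225 = 1061, so the distance is √1061.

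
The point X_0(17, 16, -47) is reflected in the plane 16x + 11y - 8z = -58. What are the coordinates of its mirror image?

n = (16, 11, -8), |n|² = 441, n·X_0 − (-58) = 882, so t = 882/441 = 2.
Foot F = X_0 − 2·n = (-15, -6, -31); the reflection is 2F − X_0 = (-47, -28, -15).

(-47, -28, -15)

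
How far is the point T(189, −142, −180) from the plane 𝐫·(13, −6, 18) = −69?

6

Normal vector n = (13, −6, 18), and n·(189, −142, −180) − (−69) = 138.
|n| = √(169 + 36 + 324) = 23, so the distance is |138|/23 = 6.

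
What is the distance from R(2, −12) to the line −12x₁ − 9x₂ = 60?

8/5

d = |(-12)·2 + (-9)·(-12) − 60| / √(144 + 81) = |24|/15 = 8/5.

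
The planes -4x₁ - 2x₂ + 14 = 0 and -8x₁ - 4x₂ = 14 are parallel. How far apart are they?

21√5/10

Divide the second equation by 2 to match normals: -4x₁ - 2x₂ = 7.
Both planes have normal n = (-4, -2, 0), |n| = 2√5. Any point on the first plane is at distance |7 − (-14)|/|n| = 21/(2√5) from the second.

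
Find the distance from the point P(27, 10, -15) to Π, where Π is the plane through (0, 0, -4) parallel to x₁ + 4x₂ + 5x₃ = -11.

2√42/7

Parallel planes share the normal n = (1, 4, 5); since (0, 0, -4) lies on the plane, its equation is x₁ + 4x₂ + 5x₃ = -20.
Then n·(27, 10, -15) - (-20) = 12.
|n| = √(1 + 16 + 25) = √42, so the distance is |12|/√42 = 12/√42.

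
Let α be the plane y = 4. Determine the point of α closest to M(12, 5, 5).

The perpendicular from M has direction n = (0, 1, 0): r = (12, 5, 5) + t(0, 1, 0).
Substitute into the plane: n·(M + tn) = 4 gives 5 + 1t = 4, so t = -1.
Foot = (12, 5, 5) + (-1)·(0, 1, 0) = (12, 4, 5).

(12, 4, 5)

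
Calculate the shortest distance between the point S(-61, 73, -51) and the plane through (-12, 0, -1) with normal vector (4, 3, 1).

The plane has equation n·(r − (-12, 0, -1)) = 0, i.e. n·r = -49.
Then n·(-61, 73, -51) - (-49) = -27.
|n| = √(16 + 9 + 1) = √26, so the distance is |-27|/√26 = 27√26/26.

27/√26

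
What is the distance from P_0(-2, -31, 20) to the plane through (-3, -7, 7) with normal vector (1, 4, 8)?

1

The plane has equation n·(r − (-3, -7, 7)) = 0, i.e. n·r = 25.
d = |1·(-2) + 4·(-31) + 8·20 − 25| / √(1 + 16 + 64) = |9| / 9 = 1.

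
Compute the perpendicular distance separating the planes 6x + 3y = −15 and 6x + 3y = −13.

Both planes have normal n = (6, 3, 0), |n| = 3√5. Any point on the first plane is at distance |(-13) − (-15)|/|n| = 2/(3√5) from the second.

2/(3√5)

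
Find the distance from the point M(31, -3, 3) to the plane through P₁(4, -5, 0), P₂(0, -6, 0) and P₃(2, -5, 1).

P₁P₂ = (-4, -1, 0) and P₁P₃ = (-2, 0, 1), so a normal is n = P₁P₂ × P₁P₃ = (-1, 4, -2).
Then n·(31, -3, 3) - (-24) = -25.
|n| = √(1 + 16 + 4) = √21, so the distance is |-25|/√21 = 25√21/21.

25√21/21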